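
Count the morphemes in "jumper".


Word: "jumper"
Morphemes: jump + -er
Each morpheme carries meaning
= 2 morphemes


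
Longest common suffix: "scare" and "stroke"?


Word 1: "scare"
Word 2: "stroke"
Comparing from end:
  Pos -1: 'e' == 'e'
  Pos -2: 'r' != 'k' (stop)
LCS = "e" (length 1)


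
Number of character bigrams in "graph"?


Word: "graph" (length 5)
Number of 2-grams = length - 2 + 1 = 5 - 2 + 1
= 4


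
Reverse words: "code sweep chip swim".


Original: "code sweep chip swim"
Words (1..n): code | sweep | chip | swim
Reversed (n..1): swim | chip | sweep | code
Result = "swim chip sweep code"


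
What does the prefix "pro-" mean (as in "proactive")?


Prefix: pro-
As in: proactive -> pro- + active
Meaning = forward / in favor of


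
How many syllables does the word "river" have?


Word: "river"
Syllable breakdown: riv | er
Counting: 2 parts
= 2 syllables


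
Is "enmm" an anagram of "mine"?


Word 1: "mine" → sorted: eimn
Word 2: "enmm" → sorted: emmn
Same letters? eimn != emmn
Anagram = No


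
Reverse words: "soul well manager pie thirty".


Original: "soul well manager pie thirty"
Words (1..n): soul | well | manager | pie | thirty
Reversed (n..1): thirty | pie | manager | well | soul
Result = "thirty pie manager well soul"


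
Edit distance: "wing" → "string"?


Word 1: "wing" (length 4)
Word 2: "string" (length 6)
One optimal edit sequence (insert/delete/substitute each cost 1):
  1. insert 's'  (+1)
  2. insert 't'  (+1)
  3. substitute 'w' -> 'r'  (+1)
  4. keep 'i'
  5. keep 'n'
  6. keep 'g'
Total edit operations: 3
Edit distance = 3


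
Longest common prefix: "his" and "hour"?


Word 1: "his"
Word 2: "hour"
Comparing from start:
  Pos 0: 'h' == 'h'
  Pos 1: 'i' != 'o' (stop)
LCP = "h" (length 1)


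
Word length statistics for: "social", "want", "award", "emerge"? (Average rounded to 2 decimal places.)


Lengths: "social"=6, "want"=4, "award"=5, "emerge"=6
Sum = 21, Count = 4
Average = 21/4 = 5.25
= avg=5.25, min=4, max=6


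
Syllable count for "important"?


Word: "important"
Syllable breakdown: im · por · tant
Counting: 3 parts
= 3 syllables


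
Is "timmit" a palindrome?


Word: "timmit"
Reversed: "timmit"
Forward == Backward? timmit == timmit
Palindrome = Yes


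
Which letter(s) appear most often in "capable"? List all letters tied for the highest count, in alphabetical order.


Word: "capable"
Letter counts:
  'a': 2
  'b': 1
  'c': 1
  'e': 1
  'l': 1
  'p': 1
Maximum count = 2
Most frequent = 'a' (2 times each)


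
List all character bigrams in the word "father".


Word: "father" (length 6)
Number of bigrams = 6 - 2 + 1 = 5
  Position 0: "fa"
  Position 1: "at"
  Position 2: "th"
  Position 3: "he"
  Position 4: "er"
Bigrams = "fa", "at", "th", "he", "er"


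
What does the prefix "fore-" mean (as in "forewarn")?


Prefix: fore-
As in: forewarn -> fore- + warn
Meaning = before


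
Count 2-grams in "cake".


Word: "cake" (length 4)
Number of 2-grams = length - 2 + 1 = 4 - 2 + 1
= 3


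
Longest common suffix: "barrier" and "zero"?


Word 1: "barrier"
Word 2: "zero"
Comparing from end:
  Pos -1: 'r' != 'o' (stop)
LCS = "" (length 0)


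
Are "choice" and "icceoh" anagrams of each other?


Word 1: "choice" → sorted: ccehio
Word 2: "icceoh" → sorted: ccehio
Same letters? ccehio == ccehio
Anagram = Yes


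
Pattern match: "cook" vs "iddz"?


Pattern of "cook": [0, 1, 1, 2]
Pattern of "iddz": [0, 1, 1, 2]
Patterns match
Same pattern = Yes


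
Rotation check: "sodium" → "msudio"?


Word: "sodium", Candidate: "msudio"
Method: check if candidate is substring of word+word
"sodiumsodium" contains "msudio"? No
Is rotation = No


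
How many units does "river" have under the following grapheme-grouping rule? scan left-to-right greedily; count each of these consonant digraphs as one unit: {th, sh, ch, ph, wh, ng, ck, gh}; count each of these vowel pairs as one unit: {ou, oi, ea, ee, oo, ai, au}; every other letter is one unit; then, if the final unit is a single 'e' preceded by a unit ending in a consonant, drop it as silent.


Word: "river" (5 letters)
Left-to-right scan:
  1. 'r' (letter)
  2. 'i' (letter)
  3. 'v' (letter)
  4. 'e' (letter)
  5. 'r' (letter)
Units from scan: 5
Sound units = 5 units


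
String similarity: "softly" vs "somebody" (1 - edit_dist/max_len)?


Word 1: "softly" (length 6)
Word 2: "somebody" (length 8)
One optimal edit sequence:
  1. keep 's'
  2. keep 'o'
  3. insert 'm'  (+1)
  4. insert 'e'  (+1)
  5. substitute 'f' -> 'b'  (+1)
  6. substitute 't' -> 'o'  (+1)
  7. substitute 'l' -> 'd'  (+1)
  8. keep 'y'
Edit distance = 5
Max length = max(6, 8) = 8
Similarity = 1 - 5/8
= 0.3750


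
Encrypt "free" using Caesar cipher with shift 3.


Word: "free"
Shift: 3
Each letter → (letter + shift) mod 26:
  'f' (5) + 3 = 8 → 'i'
  'r' (17) + 3 = 20 → 'u'
  'e' (4) + 3 = 7 → 'h'
  'e' (4) + 3 = 7 → 'h'
Result = "iuhh"


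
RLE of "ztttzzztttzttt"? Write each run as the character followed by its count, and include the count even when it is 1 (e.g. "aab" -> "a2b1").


String: "ztttzzztttzttt"
Scanning for consecutive runs:
  'z' x 1
  't' x 3
  'z' x 3
  't' x 3
  'z' x 1
  't' x 3
RLE = "z1t3z3t3z1t3"


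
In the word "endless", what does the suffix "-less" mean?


Suffix: -less
As in: endless -> end + -less
Meaning = without


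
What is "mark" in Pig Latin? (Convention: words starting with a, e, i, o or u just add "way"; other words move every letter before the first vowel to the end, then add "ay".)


Word: "mark"
Starts with consonant(s) → move to end, add 'ay'
Consonant cluster: "m"
Pig Latin = "arkmay"


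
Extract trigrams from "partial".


Word: "partial" (length 7)
Number of trigrams = 7 - 3 + 1 = 5
  Position 0: "par"
  Position 1: "art"
  Position 2: "rti"
  Position 3: "tia"
  Position 4: "ial"
Trigrams = "par", "art", "rti", "tia", "ial"


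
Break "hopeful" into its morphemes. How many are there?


Word: "hopeful"
Morphemes: hope / -ful
Each morpheme carries meaning
= 2 morphemes


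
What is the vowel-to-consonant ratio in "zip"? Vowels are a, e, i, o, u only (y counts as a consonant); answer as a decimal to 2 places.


Word: "zip"
Vowels (a,e,i,o,u): 1
Consonants: 2
Ratio = 1/2
= 0.50


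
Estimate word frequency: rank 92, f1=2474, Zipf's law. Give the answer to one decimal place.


Zipf's law: f(r) = f(1) / r
f(1) = 2474
f(92) = 2474 / 92
= 26.9 occurrences


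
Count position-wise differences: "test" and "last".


Comparing character by character (same length = 4):
  Pos 0: 't' vs 'l' !=
  Pos 1: 'e' vs 'a' !=
  Pos 2: 's' vs 's' =
  Pos 3: 't' vs 't' =
Hamming distance = 2


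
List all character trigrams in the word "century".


Word: "century" (length 7)
Number of trigrams = 7 - 3 + 1 = 5
  Position 0: "cen"
  Position 1: "ent"
  Position 2: "ntu"
  Position 3: "tur"
  Position 4: "ury"
Trigrams = "cen", "ent", "ntu", "tur", "ury"


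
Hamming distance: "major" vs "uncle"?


Comparing character by character (same length = 5):
  Pos 0: 'm' vs 'u' !=
  Pos 1: 'a' vs 'n' !=
  Pos 2: 'j' vs 'c' !=
  Pos 3: 'o' vs 'l' !=
  Pos 4: 'r' vs 'e' !=
Hamming distance = 5


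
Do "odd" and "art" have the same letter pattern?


Pattern of "odd": [0, 1, 1]
Pattern of "art": [0, 1, 2]
Patterns do not match
Same pattern = No


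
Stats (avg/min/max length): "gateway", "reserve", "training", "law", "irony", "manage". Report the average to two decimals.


Lengths: "gateway"=7, "reserve"=7, "training"=8, "law"=3, "irony"=5, "manage"=6
Sum = 36, Count = 6
Average = 36/6 = 6.00
= avg=6.00, min=3, max=8


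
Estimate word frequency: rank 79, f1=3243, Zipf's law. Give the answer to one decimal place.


Zipf's law: f(r) = f(1) / r
f(1) = 3243
f(79) = 3243 / 79
= 41.1 occurrences


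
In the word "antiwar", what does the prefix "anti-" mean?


Prefix: anti-
As in: antiwar -> anti- + war
Meaning = against


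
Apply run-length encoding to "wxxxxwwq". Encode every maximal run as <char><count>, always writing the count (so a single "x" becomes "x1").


String: "wxxxxwwq"
Scanning for consecutive runs:
  'w' x 1
  'x' x 4
  'w' x 2
  'q' x 1
RLE = "w1x4w2q1"


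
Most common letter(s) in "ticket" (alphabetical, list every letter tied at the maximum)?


Word: "ticket"
Letter counts:
  'c': 1
  'e': 1
  'i': 1
  'k': 1
  't': 2
Maximum count = 2
Most frequent = 't' (2 times each)


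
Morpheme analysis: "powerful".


Word: "powerful"
Morphemes: power + -ful
Each morpheme carries meaning
= 2 morphemes


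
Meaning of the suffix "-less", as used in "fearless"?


Suffix: -less
As in: fearless -> fear + -less
Meaning = without


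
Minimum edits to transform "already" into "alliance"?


Word 1: "already" (length 7)
Word 2: "alliance" (length 8)
One optimal edit sequence (insert/delete/substitute each cost 1):
  1. keep 'a'
  2. keep 'l'
  3. substitute 'r' -> 'l'  (+1)
  4. substitute 'e' -> 'i'  (+1)
  5. keep 'a'
  6. insert 'n'  (+1)
  7. substitute 'd' -> 'c'  (+1)
  8. substitute 'y' -> 'e'  (+1)
Total edit operations: 5
Edit distance = 5


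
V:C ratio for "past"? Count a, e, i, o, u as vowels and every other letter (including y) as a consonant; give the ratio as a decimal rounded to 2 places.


Word: "past"
Vowels (a,e,i,o,u): 1
Consonants: 3
Ratio = 1/3
= 0.33


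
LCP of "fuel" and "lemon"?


Word 1: "fuel"
Word 2: "lemon"
Comparing from start:
  Pos 0: 'f' != 'l' (stop)
LCP = "" (length 0)


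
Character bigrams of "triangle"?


Word: "triangle" (length 8)
Number of bigrams = 8 - 2 + 1 = 7
  Position 0: "tr"
  Position 1: "ri"
  Position 2: "ia"
  Position 3: "an"
  Position 4: "ng"
  Position 5: "gl"
  Position 6: "le"
Bigrams = "tr", "ri", "ia", "an", "ng", "gl", "le"


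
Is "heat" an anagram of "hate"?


Word 1: "hate" → sorted: aeht
Word 2: "heat" → sorted: aeht
Same letters? aeht == aeht
Anagram = Yes


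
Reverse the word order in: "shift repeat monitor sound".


Original: "shift repeat monitor sound"
Words (1..n): shift | repeat | monitor | sound
Reversed (n..1): sound | monitor | repeat | shift
Result = "sound monitor repeat shift"


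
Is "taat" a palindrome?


Word: "taat"
Reversed: "taat"
Forward == Backward? taat == taat
Palindrome = Yes


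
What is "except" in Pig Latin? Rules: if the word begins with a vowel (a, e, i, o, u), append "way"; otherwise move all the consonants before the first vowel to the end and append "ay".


Word: "except"
Starts with vowel → add 'way'
Pig Latin = "exceptway"


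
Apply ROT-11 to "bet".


Word: "bet"
Shift: 11
Each letter → (letter + shift) mod 26:
  'b' (1) + 11 = 12 → 'm'
  'e' (4) + 11 = 15 → 'p'
  't' (19) + 11 = 4 → 'e'
Result = "mpe"


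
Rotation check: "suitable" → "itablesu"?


Word: "suitable", Candidate: "itablesu"
Method: check if candidate is substring of word+word
"suitablesuitable" contains "itablesu"? Yes
Is rotation = Yes


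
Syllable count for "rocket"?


Word: "rocket"
Syllable breakdown: rock · et
Counting: 2 parts
= 2 syllables


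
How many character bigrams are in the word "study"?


Word: "study" (length 5)
Number of 2-grams = length - 2 + 1 = 5 - 2 + 1
= 4


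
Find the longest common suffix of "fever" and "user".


Word 1: "fever"
Word 2: "user"
Comparing from end:
  Pos -1: 'r' == 'r'
  Pos -2: 'e' == 'e'
  Pos -3: 'v' != 's' (stop)
LCS = "er" (length 2)


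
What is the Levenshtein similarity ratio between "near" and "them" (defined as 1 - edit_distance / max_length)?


Word 1: "near" (length 4)
Word 2: "them" (length 4)
One optimal edit sequence:
  1. substitute 'n' -> 't'  (+1)
  2. substitute 'e' -> 'h'  (+1)
  3. substitute 'a' -> 'e'  (+1)
  4. substitute 'r' -> 'm'  (+1)
Edit distance = 4
Max length = max(4, 4) = 4
Similarity = 1 - 4/4
= 0.0000


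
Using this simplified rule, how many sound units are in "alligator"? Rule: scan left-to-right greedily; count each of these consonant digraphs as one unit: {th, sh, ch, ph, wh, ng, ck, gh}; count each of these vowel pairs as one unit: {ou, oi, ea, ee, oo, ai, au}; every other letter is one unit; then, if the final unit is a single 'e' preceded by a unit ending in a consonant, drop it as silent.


Word: "alligator" (9 letters)
Left-to-right scan:
  (1) 'a' (letter)
  (2) 'l' (letter)
  (3) 'l' (letter)
  (4) 'i' (letter)
  (5) 'g' (letter)
  (6) 'a' (letter)
  (7) 't' (letter)
  (8) 'o' (letter)
  (9) 'r' (letter)
Units from scan: 9
Sound units = 9 units


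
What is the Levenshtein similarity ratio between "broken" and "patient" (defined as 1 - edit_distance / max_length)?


Word 1: "broken" (length 6)
Word 2: "patient" (length 7)
One optimal edit sequence:
  1. substitute 'b' -> 'p'  (+1)
  2. substitute 'r' -> 'a'  (+1)
  3. substitute 'o' -> 't'  (+1)
  4. substitute 'k' -> 'i'  (+1)
  5. keep 'e'
  6. keep 'n'
  7. insert 't'  (+1)
Edit distance = 5
Max length = max(6, 7) = 7
Similarity = 1 - 5/7
= 0.2857


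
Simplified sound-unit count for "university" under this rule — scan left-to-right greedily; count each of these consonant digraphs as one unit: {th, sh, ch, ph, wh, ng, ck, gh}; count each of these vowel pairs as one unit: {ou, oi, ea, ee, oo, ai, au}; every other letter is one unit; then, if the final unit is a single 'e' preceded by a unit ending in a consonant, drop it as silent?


Word: "university" (10 letters)
Left-to-right scan:
  1. 'u' (letter)
  2. 'n' (letter)
  3. 'i' (letter)
  4. 'v' (letter)
  5. 'e' (letter)
  6. 'r' (letter)
  7. 's' (letter)
  8. 'i' (letter)
  9. 't' (letter)
  10. 'y' (letter)
Units from scan: 10
Sound units = 10 units


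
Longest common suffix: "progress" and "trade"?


Word 1: "progress"
Word 2: "trade"
Comparing from end:
  Pos -1: 's' != 'e' (stop)
LCS = "" (length 0)


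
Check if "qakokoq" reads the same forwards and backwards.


Word: "qakokoq"
Reversed: "qokokaq"
Forward == Backward? qakokoq != qokokaq
Palindrome = No


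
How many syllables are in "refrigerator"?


Word: "refrigerator"
Syllable breakdown: re-frig-er-a-tor
Counting: 5 parts
= 5 syllables


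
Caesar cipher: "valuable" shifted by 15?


Word: "valuable"
Shift: 15
Each letter → (letter + shift) mod 26:
  'v' (21) + 15 = 10 → 'k'
  'a' (0) + 15 = 15 → 'p'
  'l' (11) + 15 = 0 → 'a'
  'u' (20) + 15 = 9 → 'j'
  'a' (0) + 15 = 15 → 'p'
  'b' (1) + 15 = 16 → 'q'
  'l' (11) + 15 = 0 → 'a'
  'e' (4) + 15 = 19 → 't'
Result = "kpajpqat"


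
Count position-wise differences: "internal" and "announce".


Comparing character by character (same length = 8):
  Pos 0: 'i' vs 'a' !=
  Pos 1: 'n' vs 'n' =
  Pos 2: 't' vs 'n' !=
  Pos 3: 'e' vs 'o' !=
  Pos 4: 'r' vs 'u' !=
  Pos 5: 'n' vs 'n' =
  Pos 6: 'a' vs 'c' !=
  Pos 7: 'l' vs 'e' !=
Hamming distance = 6


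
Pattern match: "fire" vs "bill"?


Pattern of "fire": [0, 1, 2, 3]
Pattern of "bill": [0, 1, 2, 2]
Patterns do not match
Same pattern = No


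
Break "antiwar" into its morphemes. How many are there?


Word: "antiwar"
Morphemes: anti- + war
Each morpheme carries meaning
= 2 morphemes


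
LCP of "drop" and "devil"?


Word 1: "drop"
Word 2: "devil"
Comparing from start:
  Pos 0: 'd' == 'd'
  Pos 1: 'r' != 'e' (stop)
LCP = "d" (length 1)


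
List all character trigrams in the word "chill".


Word: "chill" (length 5)
Number of trigrams = 5 - 3 + 1 = 3
  Position 0: "chi"
  Position 1: "hil"
  Position 2: "ill"
Trigrams = "chi", "hil", "ill"


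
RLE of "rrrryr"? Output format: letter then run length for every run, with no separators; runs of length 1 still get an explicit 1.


String: "rrrryr"
Scanning for consecutive runs:
  'r' x 4
  'y' x 1
  'r' x 1
RLE = "r4y1r1"


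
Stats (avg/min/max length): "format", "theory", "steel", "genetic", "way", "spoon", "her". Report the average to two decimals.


Lengths: "format"=6, "theory"=6, "steel"=5, "genetic"=7, "way"=3, "spoon"=5, "her"=3
Sum = 35, Count = 7
Average = 35/7 = 5.00
= avg=5.00, min=3, max=7


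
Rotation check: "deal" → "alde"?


Word: "deal", Candidate: "alde"
Method: check if candidate is substring of word+word
"dealdeal" contains "alde"? Yes
Is rotation = Yes


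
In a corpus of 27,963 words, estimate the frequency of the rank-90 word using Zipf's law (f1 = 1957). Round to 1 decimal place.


Zipf's law: f(r) = f(1) / r
f(1) = 1957
f(90) = 1957 / 90
= 21.7 occurrences


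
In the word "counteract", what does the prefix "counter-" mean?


Prefix: counter-
Example: counteract = counter- + act
Meaning = against / opposite


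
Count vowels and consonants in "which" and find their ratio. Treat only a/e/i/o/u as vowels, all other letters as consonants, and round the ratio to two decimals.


Word: "which"
Vowels (a,e,i,o,u): 1
Consonants: 4
Ratio = 1/4
= 0.25


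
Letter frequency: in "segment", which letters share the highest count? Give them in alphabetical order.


Word: "segment"
Letter counts:
  'e': 2
  'g': 1
  'm': 1
  'n': 1
  's': 1
  't': 1
Maximum count = 2
Most frequent = 'e' (2 times each)


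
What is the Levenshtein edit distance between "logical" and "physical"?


Word 1: "logical" (length 7)
Word 2: "physical" (length 8)
One optimal edit sequence (insert/delete/substitute each cost 1):
  1. insert 'p'  (+1)
  2. substitute 'l' -> 'h'  (+1)
  3. substitute 'o' -> 'y'  (+1)
  4. substitute 'g' -> 's'  (+1)
  5. keep 'i'
  6. keep 'c'
  7. keep 'a'
  8. keep 'l'
Total edit operations: 4
Edit distance = 4


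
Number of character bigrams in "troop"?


Word: "troop" (length 5)
Number of 2-grams = length - 2 + 1 = 5 - 2 + 1
= 4


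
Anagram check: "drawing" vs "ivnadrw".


Word 1: "drawing" → sorted: adginrw
Word 2: "ivnadrw" → sorted: adinrvw
Same letters? adginrw != adinrvw
Anagram = No


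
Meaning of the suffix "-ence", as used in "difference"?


Suffix: -ence
As in: difference -> differ + -ence
Meaning = state of


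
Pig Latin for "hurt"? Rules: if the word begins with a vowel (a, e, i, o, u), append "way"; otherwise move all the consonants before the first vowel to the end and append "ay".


Word: "hurt"
Starts with consonant(s) → move to end, add 'ay'
Consonant cluster: "h"
Pig Latin = "urthay"


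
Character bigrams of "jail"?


Word: "jail" (length 4)
Number of bigrams = 4 - 2 + 1 = 3
  Position 0: "ja"
  Position 1: "ai"
  Position 2: "il"
Bigrams = "ja", "ai", "il"


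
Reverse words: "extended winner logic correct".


Original: "extended winner logic correct"
Words (1..n): extended | winner | logic | correct
Reversed (n..1): correct | logic | winner | extended
Result = "correct logic winner extended"


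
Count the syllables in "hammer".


Word: "hammer"
Syllable breakdown: ham · mer
Counting: 2 parts
= 2 syllables


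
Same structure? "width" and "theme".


Pattern of "width": [0, 1, 2, 3, 4]
Pattern of "theme": [0, 1, 2, 3, 2]
Patterns do not match
Same pattern = No


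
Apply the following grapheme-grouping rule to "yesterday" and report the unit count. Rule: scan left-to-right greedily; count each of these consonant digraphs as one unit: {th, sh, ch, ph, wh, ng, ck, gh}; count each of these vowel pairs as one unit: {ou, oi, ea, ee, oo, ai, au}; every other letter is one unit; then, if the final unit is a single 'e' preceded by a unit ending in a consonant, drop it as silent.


Word: "yesterday" (9 letters)
Left-to-right scan:
  (1) 'y' (letter)
  (2) 'e' (letter)
  (3) 's' (letter)
  (4) 't' (letter)
  (5) 'e' (letter)
  (6) 'r' (letter)
  (7) 'd' (letter)
  (8) 'a' (letter)
  (9) 'y' (letter)
Units from scan: 9
Sound units = 9 units


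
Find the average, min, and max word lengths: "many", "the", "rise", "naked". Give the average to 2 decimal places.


Lengths: "many"=4, "the"=3, "rise"=4, "naked"=5
Sum = 16, Count = 4
Average = 16/4 = 4.00
= avg=4.00, min=3, max=5


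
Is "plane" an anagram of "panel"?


Word 1: "panel" → sorted: aelnp
Word 2: "plane" → sorted: aelnp
Same letters? aelnp == aelnp
Anagram = Yes


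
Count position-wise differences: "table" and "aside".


Comparing character by character (same length = 5):
  Pos 0: 't' vs 'a' !=
  Pos 1: 'a' vs 's' !=
  Pos 2: 'b' vs 'i' !=
  Pos 3: 'l' vs 'd' !=
  Pos 4: 'e' vs 'e' =
Hamming distance = 4


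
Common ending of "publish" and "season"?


Word 1: "publish"
Word 2: "season"
Comparing from end:
  Pos -1: 'h' != 'n' (stop)
LCS = "" (length 0)


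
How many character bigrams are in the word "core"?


Word: "core" (length 4)
Number of 2-grams = length - 2 + 1 = 4 - 2 + 1
= 3


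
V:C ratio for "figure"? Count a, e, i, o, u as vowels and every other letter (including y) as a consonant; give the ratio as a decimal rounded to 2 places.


Word: "figure"
Vowels (a,e,i,o,u): 3
Consonants: 3
Ratio = 3/3
= 1.00


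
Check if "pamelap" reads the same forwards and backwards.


Word: "pamelap"
Reversed: "palemap"
Forward == Backward? pamelap != palemap
Palindrome = No


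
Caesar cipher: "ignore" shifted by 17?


Word: "ignore"
Shift: 17
Each letter → (letter + shift) mod 26:
  'i' (8) + 17 = 25 → 'z'
  'g' (6) + 17 = 23 → 'x'
  'n' (13) + 17 = 4 → 'e'
  'o' (14) + 17 = 5 → 'f'
  'r' (17) + 17 = 8 → 'i'
  'e' (4) + 17 = 21 → 'v'
Result = "zxefiv"


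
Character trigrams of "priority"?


Word: "priority" (length 8)
Number of trigrams = 8 - 3 + 1 = 6
  Position 0: "pri"
  Position 1: "rio"
  Position 2: "ior"
  Position 3: "ori"
  Position 4: "rit"
  Position 5: "ity"
Trigrams = "pri", "rio", "ior", "ori", "rit", "ity"


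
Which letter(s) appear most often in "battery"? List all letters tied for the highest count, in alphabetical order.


Word: "battery"
Letter counts:
  'a': 1
  'b': 1
  'e': 1
  'r': 1
  't': 2
  'y': 1
Maximum count = 2
Most frequent = 't' (2 times each)


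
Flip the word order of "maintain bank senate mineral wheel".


Original: "maintain bank senate mineral wheel"
Words (1..n): maintain | bank | senate | mineral | wheel
Reversed (n..1): wheel | mineral | senate | bank | maintain
Result = "wheel mineral senate bank maintain"


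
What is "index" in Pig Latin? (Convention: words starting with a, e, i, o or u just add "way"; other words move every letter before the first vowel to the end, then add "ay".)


Word: "index"
Starts with vowel → add 'way'
Pig Latin = "indexway"


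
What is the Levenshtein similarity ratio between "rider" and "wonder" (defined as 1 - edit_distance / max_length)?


Word 1: "rider" (length 5)
Word 2: "wonder" (length 6)
One optimal edit sequence:
  1. insert 'w'  (+1)
  2. substitute 'r' -> 'o'  (+1)
  3. substitute 'i' -> 'n'  (+1)
  4. keep 'd'
  5. keep 'e'
  6. keep 'r'
Edit distance = 3
Max length = max(5, 6) = 6
Similarity = 1 - 3/6
= 0.5000


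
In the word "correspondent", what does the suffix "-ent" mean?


Suffix: -ent
As in: correspondent -> correspond + -ent
Meaning = one who / that which


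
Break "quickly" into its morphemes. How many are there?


Word: "quickly"
Morphemes: quick + -ly
Each morpheme carries meaning
= 2 morphemes


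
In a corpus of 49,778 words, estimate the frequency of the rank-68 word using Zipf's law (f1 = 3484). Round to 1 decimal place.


Zipf's law: f(r) = f(1) / r
f(1) = 3484
f(68) = 3484 / 68
= 51.2 occurrences


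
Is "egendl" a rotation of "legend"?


Word: "legend", Candidate: "egendl"
Method: check if candidate is substring of word+word
"legendlegend" contains "egendl"? Yes
Is rotation = Yes


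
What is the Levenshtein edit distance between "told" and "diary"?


Word 1: "told" (length 4)
Word 2: "diary" (length 5)
One optimal edit sequence (insert/delete/substitute each cost 1):
  1. insert 'd'  (+1)
  2. substitute 't' -> 'i'  (+1)
  3. substitute 'o' -> 'a'  (+1)
  4. substitute 'l' -> 'r'  (+1)
  5. substitute 'd' -> 'y'  (+1)
Total edit operations: 5
Edit distance = 5


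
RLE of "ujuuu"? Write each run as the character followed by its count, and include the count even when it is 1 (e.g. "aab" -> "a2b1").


String: "ujuuu"
Scanning for consecutive runs:
  'u' x 1
  'j' x 1
  'u' x 3
RLE = "u1j1u3"


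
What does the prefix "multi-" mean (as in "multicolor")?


Prefix: multi-
Example: multicolor = multi- + color
Meaning = many


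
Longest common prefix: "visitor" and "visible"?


Word 1: "visitor"
Word 2: "visible"
Comparing from start:
  Pos 0: 'v' == 'v'
  Pos 1: 'i' == 'i'
  Pos 2: 's' == 's'
  Pos 3: 'i' == 'i'
  Pos 4: 't' != 'b' (stop)
LCP = "visi" (length 4)


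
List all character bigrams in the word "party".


Word: "party" (length 5)
Number of bigrams = 5 - 2 + 1 = 4
  Position 0: "pa"
  Position 1: "ar"
  Position 2: "rt"
  Position 3: "ty"
Bigrams = "pa", "ar", "rt", "ty"


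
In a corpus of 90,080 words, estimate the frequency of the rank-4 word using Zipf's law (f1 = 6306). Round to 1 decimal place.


Zipf's law: f(r) = f(1) / r
f(1) = 6306
f(4) = 6306 / 4
= 1576.5 occurrences


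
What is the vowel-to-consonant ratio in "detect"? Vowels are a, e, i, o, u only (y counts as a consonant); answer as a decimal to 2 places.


Word: "detect"
Vowels (a,e,i,o,u): 2
Consonants: 4
Ratio = 2/4
= 0.50


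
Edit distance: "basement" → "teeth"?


Word 1: "basement" (length 8)
Word 2: "teeth" (length 5)
One optimal edit sequence (insert/delete/substitute each cost 1):
  1. delete 'b'  (+1)
  2. delete 'a'  (+1)
  3. substitute 's' -> 't'  (+1)
  4. keep 'e'
  5. delete 'm'  (+1)
  6. keep 'e'
  7. substitute 'n' -> 't'  (+1)
  8. substitute 't' -> 'h'  (+1)
Total edit operations: 6
Edit distance = 6


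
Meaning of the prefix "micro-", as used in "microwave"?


Prefix: micro-
Example: microwave (micro- + wave)
Meaning = small


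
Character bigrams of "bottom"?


Word: "bottom" (length 6)
Number of bigrams = 6 - 2 + 1 = 5
  Position 0: "bo"
  Position 1: "ot"
  Position 2: "tt"
  Position 3: "to"
  Position 4: "om"
Bigrams = "bo", "ot", "tt", "to", "om"


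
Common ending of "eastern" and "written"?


Word 1: "eastern"
Word 2: "written"
Comparing from end:
  Pos -1: 'n' == 'n'
  Pos -2: 'r' != 'e' (stop)
LCS = "n" (length 1)


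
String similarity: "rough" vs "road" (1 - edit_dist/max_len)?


Word 1: "rough" (length 5)
Word 2: "road" (length 4)
One optimal edit sequence:
  1. keep 'r'
  2. keep 'o'
  3. delete 'u'  (+1)
  4. substitute 'g' -> 'a'  (+1)
  5. substitute 'h' -> 'd'  (+1)
Edit distance = 3
Max length = max(5, 4) = 5
Similarity = 1 - 3/5
= 0.4000


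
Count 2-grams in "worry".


Word: "worry" (length 5)
Number of 2-grams = length - 2 + 1 = 5 - 2 + 1
= 4


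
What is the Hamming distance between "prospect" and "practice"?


Comparing character by character (same length = 8):
  Pos 0: 'p' vs 'p' =
  Pos 1: 'r' vs 'r' =
  Pos 2: 'o' vs 'a' !=
  Pos 3: 's' vs 'c' !=
  Pos 4: 'p' vs 't' !=
  Pos 5: 'e' vs 'i' !=
  Pos 6: 'c' vs 'c' =
  Pos 7: 't' vs 'e' !=
Hamming distance = 5


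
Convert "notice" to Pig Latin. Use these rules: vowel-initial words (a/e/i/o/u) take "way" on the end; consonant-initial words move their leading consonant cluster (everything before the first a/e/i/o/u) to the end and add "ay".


Word: "notice"
Starts with consonant(s) → move to end, add 'ay'
Consonant cluster: "n"
Pig Latin = "oticenay"


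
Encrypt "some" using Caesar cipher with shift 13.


Word: "some"
Shift: 13
Each letter → (letter + shift) mod 26:
  's' (18) + 13 = 5 → 'f'
  'o' (14) + 13 = 1 → 'b'
  'm' (12) + 13 = 25 → 'z'
  'e' (4) + 13 = 17 → 'r'
Result = "fbzr"


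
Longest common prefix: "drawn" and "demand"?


Word 1: "drawn"
Word 2: "demand"
Comparing from start:
  Pos 0: 'd' == 'd'
  Pos 1: 'r' != 'e' (stop)
LCP = "d" (length 1)


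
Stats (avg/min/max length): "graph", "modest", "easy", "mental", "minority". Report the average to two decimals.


Lengths: "graph"=5, "modest"=6, "easy"=4, "mental"=6, "minority"=8
Sum = 29, Count = 5
Average = 29/5 = 5.80
= avg=5.80, min=4, max=8


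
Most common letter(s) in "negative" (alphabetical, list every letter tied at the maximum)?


Word: "negative"
Letter counts:
  'a': 1
  'e': 2
  'g': 1
  'i': 1
  'n': 1
  't': 1
  'v': 1
Maximum count = 2
Most frequent = 'e' (2 times each)


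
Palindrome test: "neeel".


Word: "neeel"
Reversed: "leeen"
Forward == Backward? neeel != leeen
Palindrome = No


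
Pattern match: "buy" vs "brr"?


Pattern of "buy": [0, 1, 2]
Pattern of "brr": [0, 1, 1]
Patterns do not match
Same pattern = No


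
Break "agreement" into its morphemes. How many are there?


Word: "agreement"
Morphemes: agree + -ment
Each morpheme carries meaning
= 2 morphemes


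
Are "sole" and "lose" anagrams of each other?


Word 1: "sole" → sorted: elos
Word 2: "lose" → sorted: elos
Same letters? elos == elos
Anagram = Yes


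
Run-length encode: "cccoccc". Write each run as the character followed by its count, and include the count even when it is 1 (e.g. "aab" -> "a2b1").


String: "cccoccc"
Scanning for consecutive runs:
  'c' x 3
  'o' x 1
  'c' x 3
RLE = "c3o1c3"


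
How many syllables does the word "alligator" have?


Word: "alligator"
Syllable breakdown: al | li | ga | tor
Counting: 4 parts
= 4 syllables


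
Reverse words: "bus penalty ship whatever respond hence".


Original: "bus penalty ship whatever respond hence"
Words (1..n): bus | penalty | ship | whatever | respond | hence
Reversed (n..1): hence | respond | whatever | ship | penalty | bus
Result = "hence respond whatever ship penalty bus"


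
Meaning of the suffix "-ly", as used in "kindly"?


Suffix: -ly
As in: kindly -> kind + -ly
Meaning = in a manner


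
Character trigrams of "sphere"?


Word: "sphere" (length 6)
Number of trigrams = 6 - 3 + 1 = 4
  Position 0: "sph"
  Position 1: "phe"
  Position 2: "her"
  Position 3: "ere"
Trigrams = "sph", "phe", "her", "ere"


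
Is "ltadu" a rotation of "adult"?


Word: "adult", Candidate: "ltadu"
Method: check if candidate is substring of word+word
"adultadult" contains "ltadu"? Yes
Is rotation = Yes


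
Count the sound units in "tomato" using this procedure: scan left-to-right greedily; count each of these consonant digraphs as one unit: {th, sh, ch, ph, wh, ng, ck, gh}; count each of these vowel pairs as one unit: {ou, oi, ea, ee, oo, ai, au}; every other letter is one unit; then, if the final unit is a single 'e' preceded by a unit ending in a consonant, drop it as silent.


Word: "tomato" (6 letters)
Left-to-right scan:
  (1) 't' (letter)
  (2) 'o' (letter)
  (3) 'm' (letter)
  (4) 'a' (letter)
  (5) 't' (letter)
  (6) 'o' (letter)
Units from scan: 6
Sound units = 6 units


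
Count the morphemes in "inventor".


Word: "inventor"
Morphemes: invent | -or
Each morpheme carries meaning
= 2 morphemes


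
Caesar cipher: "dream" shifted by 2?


Word: "dream"
Shift: 2
Each letter → (letter + shift) mod 26:
  'd' (3) + 2 = 5 → 'f'
  'r' (17) + 2 = 19 → 't'
  'e' (4) + 2 = 6 → 'g'
  'a' (0) + 2 = 2 → 'c'
  'm' (12) + 2 = 14 → 'o'
Result = "ftgco"


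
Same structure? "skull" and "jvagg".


Pattern of "skull": [0, 1, 2, 3, 3]
Pattern of "jvagg": [0, 1, 2, 3, 3]
Patterns match
Same pattern = Yes


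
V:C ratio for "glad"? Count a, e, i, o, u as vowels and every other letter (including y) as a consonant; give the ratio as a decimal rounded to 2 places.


Word: "glad"
Vowels (a,e,i,o,u): 1
Consonants: 3
Ratio = 1/3
= 0.33


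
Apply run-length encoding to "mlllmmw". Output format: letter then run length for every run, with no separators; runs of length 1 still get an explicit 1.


String: "mlllmmw"
Scanning for consecutive runs:
  'm' x 1
  'l' x 3
  'm' x 2
  'w' x 1
RLE = "m1l3m2w1"


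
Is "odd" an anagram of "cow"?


Word 1: "cow" → sorted: cow
Word 2: "odd" → sorted: ddo
Same letters? cow != ddo
Anagram = No


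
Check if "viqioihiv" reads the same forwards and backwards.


Word: "viqioihiv"
Reversed: "vihioiqiv"
Forward == Backward? viqioihiv != vihioiqiv
Palindrome = No


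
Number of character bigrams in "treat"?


Word: "treat" (length 5)
Number of 2-grams = length - 2 + 1 = 5 - 2 + 1
= 4


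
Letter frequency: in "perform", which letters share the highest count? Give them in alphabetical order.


Word: "perform"
Letter counts:
  'e': 1
  'f': 1
  'm': 1
  'o': 1
  'p': 1
  'r': 2
Maximum count = 2
Most frequent = 'r' (2 times each)


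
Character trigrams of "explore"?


Word: "explore" (length 7)
Number of trigrams = 7 - 3 + 1 = 5
  Position 0: "exp"
  Position 1: "xpl"
  Position 2: "plo"
  Position 3: "lor"
  Position 4: "ore"
Trigrams = "exp", "xpl", "plo", "lor", "ore"


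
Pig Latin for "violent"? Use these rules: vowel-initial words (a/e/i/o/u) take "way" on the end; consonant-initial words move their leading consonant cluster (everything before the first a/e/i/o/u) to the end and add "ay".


Word: "violent"
Starts with consonant(s) → move to end, add 'ay'
Consonant cluster: "v"
Pig Latin = "iolentvay"


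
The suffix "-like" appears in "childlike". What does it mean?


Suffix: -like
Example: childlike = child + -like
Meaning = resembling


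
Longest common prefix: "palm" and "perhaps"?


Word 1: "palm"
Word 2: "perhaps"
Comparing from start:
  Pos 0: 'p' == 'p'
  Pos 1: 'a' != 'e' (stop)
LCP = "p" (length 1)


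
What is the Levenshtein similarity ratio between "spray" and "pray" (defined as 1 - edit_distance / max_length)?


Word 1: "spray" (length 5)
Word 2: "pray" (length 4)
One optimal edit sequence:
  1. delete 's'  (+1)
  2. keep 'p'
  3. keep 'r'
  4. keep 'a'
  5. keep 'y'
Edit distance = 1
Max length = max(5, 4) = 5
Similarity = 1 - 1/5
= 0.8000


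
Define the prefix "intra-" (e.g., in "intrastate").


Prefix: intra-
Example: intrastate = intra- + state
Meaning = within


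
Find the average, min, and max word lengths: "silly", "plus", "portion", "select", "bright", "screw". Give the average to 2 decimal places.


Lengths: "silly"=5, "plus"=4, "portion"=7, "select"=6, "bright"=6, "screw"=5
Sum = 33, Count = 6
Average = 33/6 = 5.50
= avg=5.50, min=4, max=7


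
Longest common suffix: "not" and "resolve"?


Word 1: "not"
Word 2: "resolve"
Comparing from end:
  Pos -1: 't' != 'e' (stop)
LCS = "" (length 0)


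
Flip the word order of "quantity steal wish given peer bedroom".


Original: "quantity steal wish given peer bedroom"
Words (1..n): quantity | steal | wish | given | peer | bedroom
Reversed (n..1): bedroom | peer | given | wish | steal | quantity
Result = "bedroom peer given wish steal quantity"


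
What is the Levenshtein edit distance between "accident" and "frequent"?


Word 1: "accident" (length 8)
Word 2: "frequent" (length 8)
One optimal edit sequence (insert/delete/substitute each cost 1):
  1. substitute 'a' -> 'f'  (+1)
  2. substitute 'c' -> 'r'  (+1)
  3. substitute 'c' -> 'e'  (+1)
  4. substitute 'i' -> 'q'  (+1)
  5. substitute 'd' -> 'u'  (+1)
  6. keep 'e'
  7. keep 'n'
  8. keep 't'
Total edit operations: 5
Edit distance = 5


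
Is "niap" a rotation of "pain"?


Word: "pain", Candidate: "niap"
Method: check if candidate is substring of word+word
"painpain" contains "niap"? No
Is rotation = No


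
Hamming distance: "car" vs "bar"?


Comparing character by character (same length = 3):
  Pos 0: 'c' vs 'b' !=
  Pos 1: 'a' vs 'a' =
  Pos 2: 'r' vs 'r' =
Hamming distance = 1


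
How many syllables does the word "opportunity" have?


Word: "opportunity"
Syllable breakdown: op-por-tu-ni-ty
Counting: 5 parts
= 5 syllables


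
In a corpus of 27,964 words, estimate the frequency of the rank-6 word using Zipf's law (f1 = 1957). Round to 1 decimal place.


Zipf's law: f(r) = f(1) / r
f(1) = 1957
f(6) = 1957 / 6
= 326.2 occurrences


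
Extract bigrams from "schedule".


Word: "schedule" (length 8)
Number of bigrams = 8 - 2 + 1 = 7
  Position 0: "sc"
  Position 1: "ch"
  Position 2: "he"
  Position 3: "ed"
  Position 4: "du"
  Position 5: "ul"
  Position 6: "le"
Bigrams = "sc", "ch", "he", "ed", "du", "ul", "le"


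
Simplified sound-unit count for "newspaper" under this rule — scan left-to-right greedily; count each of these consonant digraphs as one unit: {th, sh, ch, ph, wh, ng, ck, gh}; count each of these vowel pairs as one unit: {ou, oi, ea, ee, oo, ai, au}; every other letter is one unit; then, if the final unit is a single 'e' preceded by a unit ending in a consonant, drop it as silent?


Word: "newspaper" (9 letters)
Left-to-right scan:
  (1) 'n' (letter)
  (2) 'e' (letter)
  (3) 'w' (letter)
  (4) 's' (letter)
  (5) 'p' (letter)
  (6) 'a' (letter)
  (7) 'p' (letter)
  (8) 'e' (letter)
  (9) 'r' (letter)
Units from scan: 9
Sound units = 9 units


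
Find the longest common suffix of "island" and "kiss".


Word 1: "island"
Word 2: "kiss"
Comparing from end:
  Pos -1: 'd' != 's' (stop)
LCS = "" (length 0)


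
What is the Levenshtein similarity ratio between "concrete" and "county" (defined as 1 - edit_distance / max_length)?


Word 1: "concrete" (length 8)
Word 2: "county" (length 6)
One optimal edit sequence:
  1. keep 'c'
  2. keep 'o'
  3. delete 'n'  (+1)
  4. delete 'c'  (+1)
  5. substitute 'r' -> 'u'  (+1)
  6. substitute 'e' -> 'n'  (+1)
  7. keep 't'
  8. substitute 'e' -> 'y'  (+1)
Edit distance = 5
Max length = max(8, 6) = 8
Similarity = 1 - 5/8
= 0.3750


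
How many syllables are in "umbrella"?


Word: "umbrella"
Syllable breakdown: um / brel / la
Counting: 3 parts
= 3 syllables


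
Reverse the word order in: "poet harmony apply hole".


Original: "poet harmony apply hole"
Words (1..n): poet | harmony | apply | hole
Reversed (n..1): hole | apply | harmony | poet
Result = "hole apply harmony poet"


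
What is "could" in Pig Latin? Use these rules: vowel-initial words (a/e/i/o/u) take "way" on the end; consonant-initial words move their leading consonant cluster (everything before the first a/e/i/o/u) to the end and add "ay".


Word: "could"
Starts with consonant(s) → move to end, add 'ay'
Consonant cluster: "c"
Pig Latin = "ouldcay"


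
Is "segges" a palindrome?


Word: "segges"
Reversed: "segges"
Forward == Backward? segges == segges
Palindrome = Yes


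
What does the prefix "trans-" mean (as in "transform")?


Prefix: trans-
As in: transform -> trans- + form
Meaning = across


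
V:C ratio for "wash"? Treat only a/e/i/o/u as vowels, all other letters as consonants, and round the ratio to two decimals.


Word: "wash"
Vowels (a,e,i,o,u): 1
Consonants: 3
Ratio = 1/3
= 0.33


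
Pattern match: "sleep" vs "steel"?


Pattern of "sleep": [0, 1, 2, 2, 3]
Pattern of "steel": [0, 1, 2, 2, 3]
Patterns match
Same pattern = Yes


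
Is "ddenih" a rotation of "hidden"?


Word: "hidden", Candidate: "ddenih"
Method: check if candidate is substring of word+word
"hiddenhidden" contains "ddenih"? No
Is rotation = No


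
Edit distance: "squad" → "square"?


Word 1: "squad" (length 5)
Word 2: "square" (length 6)
One optimal edit sequence (insert/delete/substitute each cost 1):
  1. keep 's'
  2. keep 'q'
  3. keep 'u'
  4. keep 'a'
  5. insert 'r'  (+1)
  6. substitute 'd' -> 'e'  (+1)
Total edit operations: 2
Edit distance = 2


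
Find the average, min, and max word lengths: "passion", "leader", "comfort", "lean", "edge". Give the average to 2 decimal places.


Lengths: "passion"=7, "leader"=6, "comfort"=7, "lean"=4, "edge"=4
Sum = 28, Count = 5
Average = 28/5 = 5.60
= avg=5.60, min=4, max=7


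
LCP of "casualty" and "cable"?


Word 1: "casualty"
Word 2: "cable"
Comparing from start:
  Pos 0: 'c' == 'c'
  Pos 1: 'a' == 'a'
  Pos 2: 's' != 'b' (stop)
LCP = "ca" (length 2)
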